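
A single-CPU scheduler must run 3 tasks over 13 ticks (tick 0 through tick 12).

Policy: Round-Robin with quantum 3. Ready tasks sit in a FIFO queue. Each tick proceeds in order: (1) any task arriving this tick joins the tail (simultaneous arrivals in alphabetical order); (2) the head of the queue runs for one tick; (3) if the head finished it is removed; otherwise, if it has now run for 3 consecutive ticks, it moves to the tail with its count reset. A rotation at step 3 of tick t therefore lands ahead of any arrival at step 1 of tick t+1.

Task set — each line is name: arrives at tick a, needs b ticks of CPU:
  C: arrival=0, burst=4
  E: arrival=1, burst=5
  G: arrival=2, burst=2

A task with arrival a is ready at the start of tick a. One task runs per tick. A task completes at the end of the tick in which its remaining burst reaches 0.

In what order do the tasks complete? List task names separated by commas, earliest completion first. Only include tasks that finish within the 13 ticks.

t=0: queue=[C] q_used=0 → run C
t=1: queue=[C,E] q_used=1 → run C
t=2: queue=[C,E,G] q_used=2 → run C
t=3: queue=[E,G,C] q_used=0 → run E
t=4: queue=[E,G,C] q_used=1 → run E
t=5: queue=[E,G,C] q_used=2 → run E
t=6: queue=[G,C,E] q_used=0 → run G
t=7: queue=[G,C,E] q_used=1 → run G
t=8: queue=[C,E] q_used=0 → run C
t=9: queue=[E] q_used=0 → run E
t=10: queue=[E] q_used=1 → run E
t=11: (idle)
t=12: (idle)

completion order = G, C, E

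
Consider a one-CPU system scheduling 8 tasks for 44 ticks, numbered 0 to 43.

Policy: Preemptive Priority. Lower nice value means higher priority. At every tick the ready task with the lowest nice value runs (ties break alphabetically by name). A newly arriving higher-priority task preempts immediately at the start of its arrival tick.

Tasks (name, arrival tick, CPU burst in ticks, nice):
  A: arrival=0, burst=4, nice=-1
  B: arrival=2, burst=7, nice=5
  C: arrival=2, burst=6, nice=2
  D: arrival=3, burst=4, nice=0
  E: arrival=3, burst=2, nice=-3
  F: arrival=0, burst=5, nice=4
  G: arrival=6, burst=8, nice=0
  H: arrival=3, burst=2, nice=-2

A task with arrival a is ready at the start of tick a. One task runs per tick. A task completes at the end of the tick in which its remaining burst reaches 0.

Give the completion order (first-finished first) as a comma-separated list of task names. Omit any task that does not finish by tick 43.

completion order = E, H, A, D, G, C, F, B

t=0: ready={A,F} → run A
t=1: ready={A,F} → run A
t=2: ready={A,B,C,F} → run A
t=3: ready={A,B,C,D,E,F,H} → run E
t=4: ready={A,B,C,D,E,F,H} → run E
t=5: ready={A,B,C,D,F,H} → run H
t=6: ready={A,B,C,D,F,G,H} → run H
t=7: ready={A,B,C,D,F,G} → run A
t=8: ready={B,C,D,F,G} → run D
t=9: ready={B,C,D,F,G} → run D
t=10: ready={B,C,D,F,G} → run D
t=11: ready={B,C,D,F,G} → run D
t=12: ready={B,C,F,G} → run G
t=13: ready={B,C,F,G} → run G
t=14: ready={B,C,F,G} → run G
t=15: ready={B,C,F,G} → run G
t=16: ready={B,C,F,G} → run G
t=17: ready={B,C,F,G} → run G
t=18: ready={B,C,F,G} → run G
t=19: ready={B,C,F,G} → run G
t=20: ready={B,C,F} → run C
t=21: ready={B,C,F} → run C
t=22: ready={B,C,F} → run C
t=23: ready={B,C,F} → run C
t=24: ready={B,C,F} → run C
t=25: ready={B,C,F} → run C
t=26: ready={B,F} → run F
t=27: ready={B,F} → run F
t=28: ready={B,F} → run F
t=29: ready={B,F} → run F
t=30: ready={B,F} → run F
t=31: ready={B} → run B
t=32: ready={B} → run B
t=33: ready={B} → run B
t=34: ready={B} → run B
t=35: ready={B} → run B
t=36: ready={B} → run B
t=37: ready={B} → run B
t=38: (idle)
t=39: (idle)
t=40: (idle)
t=41: (idle)
t=42: (idle)
t=43: (idle)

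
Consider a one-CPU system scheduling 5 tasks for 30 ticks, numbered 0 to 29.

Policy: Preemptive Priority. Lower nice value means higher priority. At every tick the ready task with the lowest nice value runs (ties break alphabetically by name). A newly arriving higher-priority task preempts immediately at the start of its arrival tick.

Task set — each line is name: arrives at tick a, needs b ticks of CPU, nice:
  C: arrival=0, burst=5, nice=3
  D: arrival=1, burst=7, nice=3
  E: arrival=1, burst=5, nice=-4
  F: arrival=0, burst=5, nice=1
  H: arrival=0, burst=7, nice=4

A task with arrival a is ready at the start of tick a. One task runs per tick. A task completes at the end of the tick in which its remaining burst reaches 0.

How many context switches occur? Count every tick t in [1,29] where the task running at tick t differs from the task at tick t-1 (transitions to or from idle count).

context switches = 6

t=0: ready={C,F,H} → run F
t=1: ready={C,D,E,F,H} → run E
t=2: ready={C,D,E,F,H} → run E
t=3: ready={C,D,E,F,H} → run E
t=4: ready={C,D,E,F,H} → run E
t=5: ready={C,D,E,F,H} → run E
t=6: ready={C,D,F,H} → run F
t=7: ready={C,D,F,H} → run F
t=8: ready={C,D,F,H} → run F
t=9: ready={C,D,F,H} → run F
t=10: ready={C,D,H} → run C
t=11: ready={C,D,H} → run C
t=12: ready={C,D,H} → run C
t=13: ready={C,D,H} → run C
t=14: ready={C,D,H} → run C
t=15: ready={D,H} → run D
t=16: ready={D,H} → run D
t=17: ready={D,H} → run D
t=18: ready={D,H} → run D
t=19: ready={D,H} → run D
t=20: ready={D,H} → run D
t=21: ready={D,H} → run D
t=22: ready={H} → run H
t=23: ready={H} → run H
t=24: ready={H} → run H
t=25: ready={H} → run H
t=26: ready={H} → run H
t=27: ready={H} → run H
t=28: ready={H} → run H
t=29: (idle)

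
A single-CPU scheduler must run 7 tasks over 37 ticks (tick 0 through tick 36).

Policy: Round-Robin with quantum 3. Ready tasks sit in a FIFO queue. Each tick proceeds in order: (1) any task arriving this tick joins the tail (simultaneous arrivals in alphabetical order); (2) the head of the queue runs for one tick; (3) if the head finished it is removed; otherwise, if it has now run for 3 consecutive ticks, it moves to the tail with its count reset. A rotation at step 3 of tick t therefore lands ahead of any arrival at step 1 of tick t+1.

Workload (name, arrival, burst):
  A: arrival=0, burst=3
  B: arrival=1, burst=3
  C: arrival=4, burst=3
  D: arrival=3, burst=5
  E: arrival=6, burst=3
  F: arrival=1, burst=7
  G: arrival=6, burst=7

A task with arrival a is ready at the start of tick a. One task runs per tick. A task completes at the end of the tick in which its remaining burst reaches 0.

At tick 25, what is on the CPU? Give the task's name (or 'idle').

t=0: queue=[A] q_used=0 → run A
t=1: queue=[A,B,F] q_used=1 → run A
t=2: queue=[A,B,F] q_used=2 → run A
t=3: queue=[B,F,D] q_used=0 → run B
t=4: queue=[B,F,D,C] q_used=1 → run B
t=5: queue=[B,F,D,C] q_used=2 → run B
t=6: queue=[F,D,C,E,G] q_used=0 → run F
t=7: queue=[F,D,C,E,G] q_used=1 → run F
t=8: queue=[F,D,C,E,G] q_used=2 → run F
t=9: queue=[D,C,E,G,F] q_used=0 → run D
t=10: queue=[D,C,E,G,F] q_used=1 → run D
t=11: queue=[D,C,E,G,F] q_used=2 → run D
t=12: queue=[C,E,G,F,D] q_used=0 → run C
t=13: queue=[C,E,G,F,D] q_used=1 → run C
t=14: queue=[C,E,G,F,D] q_used=2 → run C
t=15: queue=[E,G,F,D] q_used=0 → run E
t=16: queue=[E,G,F,D] q_used=1 → run E
t=17: queue=[E,G,F,D] q_used=2 → run E
t=18: queue=[G,F,D] q_used=0 → run G
t=19: queue=[G,F,D] q_used=1 → run G
t=20: queue=[G,F,D] q_used=2 → run G
t=21: queue=[F,D,G] q_used=0 → run F
t=22: queue=[F,D,G] q_used=1 → run F
t=23: queue=[F,D,G] q_used=2 → run F
t=24: queue=[D,G,F] q_used=0 → run D
t=25: queue=[D,G,F] q_used=1 → run D
t=26: queue=[G,F] q_used=0 → run G
t=27: queue=[G,F] q_used=1 → run G
t=28: queue=[G,F] q_used=2 → run G
t=29: queue=[F,G] q_used=0 → run F
t=30: queue=[G] q_used=0 → run G
t=31: (idle)
t=32: (idle)
t=33: (idle)
t=34: (idle)
t=35: (idle)
t=36: (idle)

running at tick 25 = D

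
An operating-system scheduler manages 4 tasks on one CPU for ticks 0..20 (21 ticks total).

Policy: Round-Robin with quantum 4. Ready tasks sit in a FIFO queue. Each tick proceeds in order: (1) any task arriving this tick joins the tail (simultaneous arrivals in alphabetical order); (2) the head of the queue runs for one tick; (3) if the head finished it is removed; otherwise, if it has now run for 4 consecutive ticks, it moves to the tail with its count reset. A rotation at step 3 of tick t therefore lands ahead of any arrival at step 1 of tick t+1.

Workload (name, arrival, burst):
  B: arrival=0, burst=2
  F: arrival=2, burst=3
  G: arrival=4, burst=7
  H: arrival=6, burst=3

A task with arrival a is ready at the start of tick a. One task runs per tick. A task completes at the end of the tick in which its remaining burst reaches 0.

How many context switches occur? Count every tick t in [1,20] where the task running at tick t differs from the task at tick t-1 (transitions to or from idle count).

t=0: queue=[B] q_used=0 → run B
t=1: queue=[B] q_used=1 → run B
t=2: queue=[F] q_used=0 → run F
t=3: queue=[F] q_used=1 → run F
t=4: queue=[F,G] q_used=2 → run F
t=5: queue=[G] q_used=0 → run G
t=6: queue=[G,H] q_used=1 → run G
t=7: queue=[G,H] q_used=2 → run G
t=8: queue=[G,H] q_used=3 → run G
t=9: queue=[H,G] q_used=0 → run H
t=10: queue=[H,G] q_used=1 → run H
t=11: queue=[H,G] q_used=2 → run H
t=12: queue=[G] q_used=0 → run G
t=13: queue=[G] q_used=1 → run G
t=14: queue=[G] q_used=2 → run G
t=15: (idle)
t=16: (idle)
t=17: (idle)
t=18: (idle)
t=19: (idle)
t=20: (idle)

context switches = 5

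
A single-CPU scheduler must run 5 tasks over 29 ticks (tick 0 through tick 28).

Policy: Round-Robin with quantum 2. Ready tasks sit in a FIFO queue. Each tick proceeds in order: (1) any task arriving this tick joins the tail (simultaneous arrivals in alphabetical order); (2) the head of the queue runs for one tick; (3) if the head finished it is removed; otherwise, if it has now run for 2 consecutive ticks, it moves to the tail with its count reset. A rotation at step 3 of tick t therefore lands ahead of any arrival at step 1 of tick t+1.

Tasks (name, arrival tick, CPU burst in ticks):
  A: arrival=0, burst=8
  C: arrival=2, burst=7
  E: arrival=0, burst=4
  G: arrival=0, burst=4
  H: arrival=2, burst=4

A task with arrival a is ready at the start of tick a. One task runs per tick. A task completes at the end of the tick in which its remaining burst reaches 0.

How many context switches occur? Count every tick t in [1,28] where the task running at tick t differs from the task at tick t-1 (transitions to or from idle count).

context switches = 13

t=0: queue=[A,E,G] q_used=0 → run A
t=1: queue=[A,E,G] q_used=1 → run A
t=2: queue=[E,G,A,C,H] q_used=0 → run E
t=3: queue=[E,G,A,C,H] q_used=1 → run E
t=4: queue=[G,A,C,H,E] q_used=0 → run G
t=5: queue=[G,A,C,H,E] q_used=1 → run G
t=6: queue=[A,C,H,E,G] q_used=0 → run A
t=7: queue=[A,C,H,E,G] q_used=1 → run A
t=8: queue=[C,H,E,G,A] q_used=0 → run C
t=9: queue=[C,H,E,G,A] q_used=1 → run C
t=10: queue=[H,E,G,A,C] q_used=0 → run H
t=11: queue=[H,E,G,A,C] q_used=1 → run H
t=12: queue=[E,G,A,C,H] q_used=0 → run E
t=13: queue=[E,G,A,C,H] q_used=1 → run E
t=14: queue=[G,A,C,H] q_used=0 → run G
t=15: queue=[G,A,C,H] q_used=1 → run G
t=16: queue=[A,C,H] q_used=0 → run A
t=17: queue=[A,C,H] q_used=1 → run A
t=18: queue=[C,H,A] q_used=0 → run C
t=19: queue=[C,H,A] q_used=1 → run C
t=20: queue=[H,A,C] q_used=0 → run H
t=21: queue=[H,A,C] q_used=1 → run H
t=22: queue=[A,C] q_used=0 → run A
t=23: queue=[A,C] q_used=1 → run A
t=24: queue=[C] q_used=0 → run C
t=25: queue=[C] q_used=1 → run C
t=26: queue=[C] q_used=0 → run C
t=27: (idle)
t=28: (idle)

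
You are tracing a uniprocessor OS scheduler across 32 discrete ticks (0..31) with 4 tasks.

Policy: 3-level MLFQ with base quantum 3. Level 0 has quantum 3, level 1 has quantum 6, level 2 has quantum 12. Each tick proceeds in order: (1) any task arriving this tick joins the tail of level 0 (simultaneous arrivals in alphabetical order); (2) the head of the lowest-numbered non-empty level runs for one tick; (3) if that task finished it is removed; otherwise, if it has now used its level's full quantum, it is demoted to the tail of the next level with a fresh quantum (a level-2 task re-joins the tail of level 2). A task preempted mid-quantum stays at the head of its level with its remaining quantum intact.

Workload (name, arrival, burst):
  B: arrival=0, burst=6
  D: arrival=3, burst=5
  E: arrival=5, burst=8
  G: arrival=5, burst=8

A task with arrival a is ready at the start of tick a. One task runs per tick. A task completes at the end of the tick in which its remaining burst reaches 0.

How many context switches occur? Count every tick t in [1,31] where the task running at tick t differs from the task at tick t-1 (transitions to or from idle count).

context switches = 8

t=0: L0/L1/L2 = B/-/- → run B
t=1: L0/L1/L2 = B/-/- → run B
t=2: L0/L1/L2 = B/-/- → run B
t=3: L0/L1/L2 = D/B/- → run D
t=4: L0/L1/L2 = D/B/- → run D
t=5: L0/L1/L2 = DEG/B/- → run D
t=6: L0/L1/L2 = EG/BD/- → run E
t=7: L0/L1/L2 = EG/BD/- → run E
t=8: L0/L1/L2 = EG/BD/- → run E
t=9: L0/L1/L2 = G/BDE/- → run G
t=10: L0/L1/L2 = G/BDE/- → run G
t=11: L0/L1/L2 = G/BDE/- → run G
t=12: L0/L1/L2 = -/BDEG/- → run B
t=13: L0/L1/L2 = -/BDEG/- → run B
t=14: L0/L1/L2 = -/BDEG/- → run B
t=15: L0/L1/L2 = -/DEG/- → run D
t=16: L0/L1/L2 = -/DEG/- → run D
t=17: L0/L1/L2 = -/EG/- → run E
t=18: L0/L1/L2 = -/EG/- → run E
t=19: L0/L1/L2 = -/EG/- → run E
t=20: L0/L1/L2 = -/EG/- → run E
t=21: L0/L1/L2 = -/EG/- → run E
t=22: L0/L1/L2 = -/G/- → run G
t=23: L0/L1/L2 = -/G/- → run G
t=24: L0/L1/L2 = -/G/- → run G
t=25: L0/L1/L2 = -/G/- → run G
t=26: L0/L1/L2 = -/G/- → run G
t=27: (idle)
t=28: (idle)
t=29: (idle)
t=30: (idle)
t=31: (idle)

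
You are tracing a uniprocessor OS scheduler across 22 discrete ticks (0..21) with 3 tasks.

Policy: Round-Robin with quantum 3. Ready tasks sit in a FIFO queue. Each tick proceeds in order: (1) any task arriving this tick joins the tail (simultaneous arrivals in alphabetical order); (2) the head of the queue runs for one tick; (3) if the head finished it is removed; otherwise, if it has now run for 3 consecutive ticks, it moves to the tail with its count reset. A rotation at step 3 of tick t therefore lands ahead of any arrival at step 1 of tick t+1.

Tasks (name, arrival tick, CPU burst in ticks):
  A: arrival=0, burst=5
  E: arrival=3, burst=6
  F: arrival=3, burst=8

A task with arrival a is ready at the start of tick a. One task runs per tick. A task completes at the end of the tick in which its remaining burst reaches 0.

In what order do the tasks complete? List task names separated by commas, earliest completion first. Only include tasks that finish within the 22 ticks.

completion order = A, E, F

t=0: queue=[A] q_used=0 → run A
t=1: queue=[A] q_used=1 → run A
t=2: queue=[A] q_used=2 → run A
t=3: queue=[A,E,F] q_used=0 → run A
t=4: queue=[A,E,F] q_used=1 → run A
t=5: queue=[E,F] q_used=0 → run E
t=6: queue=[E,F] q_used=1 → run E
t=7: queue=[E,F] q_used=2 → run E
t=8: queue=[F,E] q_used=0 → run F
t=9: queue=[F,E] q_used=1 → run F
t=10: queue=[F,E] q_used=2 → run F
t=11: queue=[E,F] q_used=0 → run E
t=12: queue=[E,F] q_used=1 → run E
t=13: queue=[E,F] q_used=2 → run E
t=14: queue=[F] q_used=0 → run F
t=15: queue=[F] q_used=1 → run F
t=16: queue=[F] q_used=2 → run F
t=17: queue=[F] q_used=0 → run F
t=18: queue=[F] q_used=1 → run F
t=19: (idle)
t=20: (idle)
t=21: (idle)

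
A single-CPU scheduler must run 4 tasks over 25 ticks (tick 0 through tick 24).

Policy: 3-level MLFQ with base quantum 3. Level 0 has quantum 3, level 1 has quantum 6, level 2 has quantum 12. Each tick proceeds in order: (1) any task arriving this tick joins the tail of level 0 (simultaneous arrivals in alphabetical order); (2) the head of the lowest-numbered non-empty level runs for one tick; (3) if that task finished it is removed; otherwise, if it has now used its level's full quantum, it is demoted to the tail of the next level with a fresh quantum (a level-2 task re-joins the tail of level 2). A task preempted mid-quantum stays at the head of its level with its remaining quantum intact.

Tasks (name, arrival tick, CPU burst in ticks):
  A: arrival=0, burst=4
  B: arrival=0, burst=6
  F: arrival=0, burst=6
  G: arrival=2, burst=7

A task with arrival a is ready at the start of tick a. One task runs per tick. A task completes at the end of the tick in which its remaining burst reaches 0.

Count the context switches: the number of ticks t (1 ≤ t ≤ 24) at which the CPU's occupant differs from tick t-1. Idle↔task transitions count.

context switches = 8

t=0: L0/L1/L2 = ABF/-/- → run A
t=1: L0/L1/L2 = ABF/-/- → run A
t=2: L0/L1/L2 = ABFG/-/- → run A
t=3: L0/L1/L2 = BFG/A/- → run B
t=4: L0/L1/L2 = BFG/A/- → run B
t=5: L0/L1/L2 = BFG/A/- → run B
t=6: L0/L1/L2 = FG/AB/- → run F
t=7: L0/L1/L2 = FG/AB/- → run F
t=8: L0/L1/L2 = FG/AB/- → run F
t=9: L0/L1/L2 = G/ABF/- → run G
t=10: L0/L1/L2 = G/ABF/- → run G
t=11: L0/L1/L2 = G/ABF/- → run G
t=12: L0/L1/L2 = -/ABFG/- → run A
t=13: L0/L1/L2 = -/BFG/- → run B
t=14: L0/L1/L2 = -/BFG/- → run B
t=15: L0/L1/L2 = -/BFG/- → run B
t=16: L0/L1/L2 = -/FG/- → run F
t=17: L0/L1/L2 = -/FG/- → run F
t=18: L0/L1/L2 = -/FG/- → run F
t=19: L0/L1/L2 = -/G/- → run G
t=20: L0/L1/L2 = -/G/- → run G
t=21: L0/L1/L2 = -/G/- → run G
t=22: L0/L1/L2 = -/G/- → run G
t=23: (idle)
t=24: (idle)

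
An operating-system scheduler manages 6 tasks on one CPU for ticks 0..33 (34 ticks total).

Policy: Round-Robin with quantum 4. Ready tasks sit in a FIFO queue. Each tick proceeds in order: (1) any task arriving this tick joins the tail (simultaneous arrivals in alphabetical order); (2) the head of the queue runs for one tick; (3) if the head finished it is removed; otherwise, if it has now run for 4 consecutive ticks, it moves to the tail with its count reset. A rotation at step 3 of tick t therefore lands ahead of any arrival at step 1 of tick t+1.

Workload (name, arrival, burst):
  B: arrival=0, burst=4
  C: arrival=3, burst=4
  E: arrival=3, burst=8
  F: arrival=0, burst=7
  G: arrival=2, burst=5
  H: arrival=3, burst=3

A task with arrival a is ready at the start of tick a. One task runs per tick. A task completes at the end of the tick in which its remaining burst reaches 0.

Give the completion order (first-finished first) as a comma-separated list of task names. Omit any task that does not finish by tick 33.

completion order = B, C, H, F, G, E

t=0: queue=[B,F] q_used=0 → run B
t=1: queue=[B,F] q_used=1 → run B
t=2: queue=[B,F,G] q_used=2 → run B
t=3: queue=[B,F,G,C,E,H] q_used=3 → run B
t=4: queue=[F,G,C,E,H] q_used=0 → run F
t=5: queue=[F,G,C,E,H] q_used=1 → run F
t=6: queue=[F,G,C,E,H] q_used=2 → run F
t=7: queue=[F,G,C,E,H] q_used=3 → run F
t=8: queue=[G,C,E,H,F] q_used=0 → run G
t=9: queue=[G,C,E,H,F] q_used=1 → run G
t=10: queue=[G,C,E,H,F] q_used=2 → run G
t=11: queue=[G,C,E,H,F] q_used=3 → run G
t=12: queue=[C,E,H,F,G] q_used=0 → run C
t=13: queue=[C,E,H,F,G] q_used=1 → run C
t=14: queue=[C,E,H,F,G] q_used=2 → run C
t=15: queue=[C,E,H,F,G] q_used=3 → run C
t=16: queue=[E,H,F,G] q_used=0 → run E
t=17: queue=[E,H,F,G] q_used=1 → run E
t=18: queue=[E,H,F,G] q_used=2 → run E
t=19: queue=[E,H,F,G] q_used=3 → run E
t=20: queue=[H,F,G,E] q_used=0 → run H
t=21: queue=[H,F,G,E] q_used=1 → run H
t=22: queue=[H,F,G,E] q_used=2 → run H
t=23: queue=[F,G,E] q_used=0 → run F
t=24: queue=[F,G,E] q_used=1 → run F
t=25: queue=[F,G,E] q_used=2 → run F
t=26: queue=[G,E] q_used=0 → run G
t=27: queue=[E] q_used=0 → run E
t=28: queue=[E] q_used=1 → run E
t=29: queue=[E] q_used=2 → run E
t=30: queue=[E] q_used=3 → run E
t=31: (idle)
t=32: (idle)
t=33: (idle)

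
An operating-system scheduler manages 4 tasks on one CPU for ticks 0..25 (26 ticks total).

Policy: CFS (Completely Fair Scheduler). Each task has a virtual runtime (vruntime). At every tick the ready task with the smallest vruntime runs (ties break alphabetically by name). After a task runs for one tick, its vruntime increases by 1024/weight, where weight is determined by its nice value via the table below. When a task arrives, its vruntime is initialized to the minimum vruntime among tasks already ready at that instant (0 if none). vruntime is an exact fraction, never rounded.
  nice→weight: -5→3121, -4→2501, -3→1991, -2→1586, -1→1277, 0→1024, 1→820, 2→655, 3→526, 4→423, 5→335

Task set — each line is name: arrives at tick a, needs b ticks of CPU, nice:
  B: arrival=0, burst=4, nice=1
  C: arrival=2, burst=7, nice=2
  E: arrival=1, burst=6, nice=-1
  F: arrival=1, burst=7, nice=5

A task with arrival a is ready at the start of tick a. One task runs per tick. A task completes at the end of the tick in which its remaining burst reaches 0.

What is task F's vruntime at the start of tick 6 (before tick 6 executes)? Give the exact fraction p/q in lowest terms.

t=0: vr[B=0] → run B
t=1: vr[B=256/205 E=256/205 F=256/205] → run B
t=2: vr[B=512/205 C=256/205 E=256/205 F=256/205] → run C
t=3: vr[B=512/205 C=15104/5371 E=256/205 F=256/205] → run E
t=4: vr[B=512/205 C=15104/5371 E=536832/261785 F=256/205] → run F
t=5: vr[B=512/205 C=15104/5371 E=536832/261785 F=59136/13735] → run E
t=6: vr[B=512/205 C=15104/5371 E=746752/261785 F=59136/13735] → run B
t=7: vr[B=768/205 C=15104/5371 E=746752/261785 F=59136/13735] → run C
t=8: vr[B=768/205 C=117504/26855 E=746752/261785 F=59136/13735] → run E
t=9: vr[B=768/205 C=117504/26855 E=956672/261785 F=59136/13735] → run E
t=10: vr[B=768/205 C=117504/26855 E=1166592/261785 F=59136/13735] → run B
t=11: vr[C=117504/26855 E=1166592/261785 F=59136/13735] → run F
t=12: vr[C=117504/26855 E=1166592/261785 F=20224/2747] → run C
t=13: vr[C=159488/26855 E=1166592/261785 F=20224/2747] → run E
t=14: vr[C=159488/26855 E=1376512/261785 F=20224/2747] → run E
t=15: vr[C=159488/26855 F=20224/2747] → run C
t=16: vr[C=201472/26855 F=20224/2747] → run F
t=17: vr[C=201472/26855 F=143104/13735] → run C
t=18: vr[C=243456/26855 F=143104/13735] → run C
t=19: vr[C=57088/5371 F=143104/13735] → run F
t=20: vr[C=57088/5371 F=185088/13735] → run C
t=21: vr[F=185088/13735] → run F
t=22: vr[F=227072/13735] → run F
t=23: vr[F=269056/13735] → run F
t=24: (idle)
t=25: (idle)

vruntime(F, start of tick 6) = 59136/13735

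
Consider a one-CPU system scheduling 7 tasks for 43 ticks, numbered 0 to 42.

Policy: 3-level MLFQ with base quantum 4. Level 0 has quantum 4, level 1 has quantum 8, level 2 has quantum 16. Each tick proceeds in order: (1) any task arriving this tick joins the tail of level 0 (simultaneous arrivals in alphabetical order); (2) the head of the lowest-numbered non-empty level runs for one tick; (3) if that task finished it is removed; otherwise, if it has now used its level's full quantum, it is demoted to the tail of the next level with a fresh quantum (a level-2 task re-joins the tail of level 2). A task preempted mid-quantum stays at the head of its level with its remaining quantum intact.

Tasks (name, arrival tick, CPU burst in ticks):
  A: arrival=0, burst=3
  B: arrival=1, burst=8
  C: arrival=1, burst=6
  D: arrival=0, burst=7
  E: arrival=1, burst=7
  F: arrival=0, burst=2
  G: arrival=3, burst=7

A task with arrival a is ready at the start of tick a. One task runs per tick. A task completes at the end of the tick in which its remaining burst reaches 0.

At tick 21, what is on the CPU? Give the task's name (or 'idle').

t=0: L0/L1/L2 = ADF/-/- → run A
t=1: L0/L1/L2 = ADFBCE/-/- → run A
t=2: L0/L1/L2 = ADFBCE/-/- → run A
t=3: L0/L1/L2 = DFBCEG/-/- → run D
t=4: L0/L1/L2 = DFBCEG/-/- → run D
t=5: L0/L1/L2 = DFBCEG/-/- → run D
t=6: L0/L1/L2 = DFBCEG/-/- → run D
t=7: L0/L1/L2 = FBCEG/D/- → run F
t=8: L0/L1/L2 = FBCEG/D/- → run F
t=9: L0/L1/L2 = BCEG/D/- → run B
t=10: L0/L1/L2 = BCEG/D/- → run B
t=11: L0/L1/L2 = BCEG/D/- → run B
t=12: L0/L1/L2 = BCEG/D/- → run B
t=13: L0/L1/L2 = CEG/DB/- → run C
t=14: L0/L1/L2 = CEG/DB/- → run C
t=15: L0/L1/L2 = CEG/DB/- → run C
t=16: L0/L1/L2 = CEG/DB/- → run C
t=17: L0/L1/L2 = EG/DBC/- → run E
t=18: L0/L1/L2 = EG/DBC/- → run E
t=19: L0/L1/L2 = EG/DBC/- → run E
t=20: L0/L1/L2 = EG/DBC/- → run E
t=21: L0/L1/L2 = G/DBCE/- → run G
t=22: L0/L1/L2 = G/DBCE/- → run G
t=23: L0/L1/L2 = G/DBCE/- → run G
t=24: L0/L1/L2 = G/DBCE/- → run G
t=25: L0/L1/L2 = -/DBCEG/- → run D
t=26: L0/L1/L2 = -/DBCEG/- → run D
t=27: L0/L1/L2 = -/DBCEG/- → run D
t=28: L0/L1/L2 = -/BCEG/- → run B
t=29: L0/L1/L2 = -/BCEG/- → run B
t=30: L0/L1/L2 = -/BCEG/- → run B
t=31: L0/L1/L2 = -/BCEG/- → run B
t=32: L0/L1/L2 = -/CEG/- → run C
t=33: L0/L1/L2 = -/CEG/- → run C
t=34: L0/L1/L2 = -/EG/- → run E
t=35: L0/L1/L2 = -/EG/- → run E
t=36: L0/L1/L2 = -/EG/- → run E
t=37: L0/L1/L2 = -/G/- → run G
t=38: L0/L1/L2 = -/G/- → run G
t=39: L0/L1/L2 = -/G/- → run G
t=40: (idle)
t=41: (idle)
t=42: (idle)

running at tick 21 = G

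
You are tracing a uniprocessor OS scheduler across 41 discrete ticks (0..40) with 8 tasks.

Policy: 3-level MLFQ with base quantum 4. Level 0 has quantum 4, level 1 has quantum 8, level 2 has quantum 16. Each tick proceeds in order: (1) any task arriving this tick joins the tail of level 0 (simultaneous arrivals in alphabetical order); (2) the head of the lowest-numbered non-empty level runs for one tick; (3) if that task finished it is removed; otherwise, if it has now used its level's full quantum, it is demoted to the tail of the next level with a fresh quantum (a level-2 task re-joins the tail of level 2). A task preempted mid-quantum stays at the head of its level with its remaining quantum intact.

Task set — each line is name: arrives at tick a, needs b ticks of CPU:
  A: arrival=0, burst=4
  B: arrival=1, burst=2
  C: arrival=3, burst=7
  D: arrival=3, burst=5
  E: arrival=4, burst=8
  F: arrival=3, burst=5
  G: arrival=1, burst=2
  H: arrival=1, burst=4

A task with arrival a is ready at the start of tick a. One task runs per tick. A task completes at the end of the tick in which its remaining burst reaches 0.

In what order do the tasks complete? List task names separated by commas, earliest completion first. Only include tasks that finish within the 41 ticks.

t=0: L0/L1/L2 = A/-/- → run A
t=1: L0/L1/L2 = ABGH/-/- → run A
t=2: L0/L1/L2 = ABGH/-/- → run A
t=3: L0/L1/L2 = ABGHCDF/-/- → run A
t=4: L0/L1/L2 = BGHCDFE/-/- → run B
t=5: L0/L1/L2 = BGHCDFE/-/- → run B
t=6: L0/L1/L2 = GHCDFE/-/- → run G
t=7: L0/L1/L2 = GHCDFE/-/- → run G
t=8: L0/L1/L2 = HCDFE/-/- → run H
t=9: L0/L1/L2 = HCDFE/-/- → run H
t=10: L0/L1/L2 = HCDFE/-/- → run H
t=11: L0/L1/L2 = HCDFE/-/- → run H
t=12: L0/L1/L2 = CDFE/-/- → run C
t=13: L0/L1/L2 = CDFE/-/- → run C
t=14: L0/L1/L2 = CDFE/-/- → run C
t=15: L0/L1/L2 = CDFE/-/- → run C
t=16: L0/L1/L2 = DFE/C/- → run D
t=17: L0/L1/L2 = DFE/C/- → run D
t=18: L0/L1/L2 = DFE/C/- → run D
t=19: L0/L1/L2 = DFE/C/- → run D
t=20: L0/L1/L2 = FE/CD/- → run F
t=21: L0/L1/L2 = FE/CD/- → run F
t=22: L0/L1/L2 = FE/CD/- → run F
t=23: L0/L1/L2 = FE/CD/- → run F
t=24: L0/L1/L2 = E/CDF/- → run E
t=25: L0/L1/L2 = E/CDF/- → run E
t=26: L0/L1/L2 = E/CDF/- → run E
t=27: L0/L1/L2 = E/CDF/- → run E
t=28: L0/L1/L2 = -/CDFE/- → run C
t=29: L0/L1/L2 = -/CDFE/- → run C
t=30: L0/L1/L2 = -/CDFE/- → run C
t=31: L0/L1/L2 = -/DFE/- → run D
t=32: L0/L1/L2 = -/FE/- → run F
t=33: L0/L1/L2 = -/E/- → run E
t=34: L0/L1/L2 = -/E/- → run E
t=35: L0/L1/L2 = -/E/- → run E
t=36: L0/L1/L2 = -/E/- → run E
t=37: (idle)
t=38: (idle)
t=39: (idle)
t=40: (idle)

completion order = A, B, G, H, C, D, F, E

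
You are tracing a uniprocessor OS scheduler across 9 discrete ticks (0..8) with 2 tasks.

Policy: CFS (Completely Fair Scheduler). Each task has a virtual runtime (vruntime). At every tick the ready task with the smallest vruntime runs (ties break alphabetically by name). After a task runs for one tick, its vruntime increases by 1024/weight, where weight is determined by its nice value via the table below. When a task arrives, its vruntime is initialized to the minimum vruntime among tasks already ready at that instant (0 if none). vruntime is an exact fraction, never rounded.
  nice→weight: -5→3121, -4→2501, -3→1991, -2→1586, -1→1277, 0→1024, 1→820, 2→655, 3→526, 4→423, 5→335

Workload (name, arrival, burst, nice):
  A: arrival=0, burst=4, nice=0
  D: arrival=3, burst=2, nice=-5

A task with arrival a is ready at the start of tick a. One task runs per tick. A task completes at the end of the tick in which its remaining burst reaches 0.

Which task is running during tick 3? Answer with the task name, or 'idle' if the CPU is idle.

running at tick 3 = A

t=0: vr[A=0] → run A
t=1: vr[A=1] → run A
t=2: vr[A=2] → run A
t=3: vr[A=3 D=3] → run A
t=4: vr[D=3] → run D
t=5: vr[D=10387/3121] → run D
t=6: (idle)
t=7: (idle)
t=8: (idle)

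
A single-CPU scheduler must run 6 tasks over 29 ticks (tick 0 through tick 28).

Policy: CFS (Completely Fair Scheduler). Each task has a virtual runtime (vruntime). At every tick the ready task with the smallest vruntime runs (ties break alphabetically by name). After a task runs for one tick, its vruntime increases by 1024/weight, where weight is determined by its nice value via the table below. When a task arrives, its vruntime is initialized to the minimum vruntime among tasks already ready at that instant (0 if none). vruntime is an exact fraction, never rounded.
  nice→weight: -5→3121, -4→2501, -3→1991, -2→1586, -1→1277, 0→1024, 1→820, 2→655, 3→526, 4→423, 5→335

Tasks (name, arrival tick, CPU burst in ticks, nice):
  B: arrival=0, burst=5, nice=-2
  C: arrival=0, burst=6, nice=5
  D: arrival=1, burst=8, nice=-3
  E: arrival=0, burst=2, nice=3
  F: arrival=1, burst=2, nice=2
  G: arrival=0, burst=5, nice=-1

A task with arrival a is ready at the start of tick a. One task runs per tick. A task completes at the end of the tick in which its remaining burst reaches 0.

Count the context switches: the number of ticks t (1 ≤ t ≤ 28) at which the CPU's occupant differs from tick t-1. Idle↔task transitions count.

context switches = 25

t=0: vr[B=0 C=0 E=0 G=0] → run B
t=1: vr[B=512/793 C=0 D=0 E=0 F=0 G=0] → run C
t=2: vr[B=512/793 C=1024/335 D=0 E=0 F=0 G=0] → run D
t=3: vr[B=512/793 C=1024/335 D=1024/1991 E=0 F=0 G=0] → run E
t=4: vr[B=512/793 C=1024/335 D=1024/1991 E=512/263 F=0 G=0] → run F
t=5: vr[B=512/793 C=1024/335 D=1024/1991 E=512/263 F=1024/655 G=0] → run G
t=6: vr[B=512/793 C=1024/335 D=1024/1991 E=512/263 F=1024/655 G=1024/1277] → run D
t=7: vr[B=512/793 C=1024/335 D=2048/1991 E=512/263 F=1024/655 G=1024/1277] → run B
t=8: vr[B=1024/793 C=1024/335 D=2048/1991 E=512/263 F=1024/655 G=1024/1277] → run G
t=9: vr[B=1024/793 C=1024/335 D=2048/1991 E=512/263 F=1024/655 G=2048/1277] → run D
t=10: vr[B=1024/793 C=1024/335 D=3072/1991 E=512/263 F=1024/655 G=2048/1277] → run B
t=11: vr[B=1536/793 C=1024/335 D=3072/1991 E=512/263 F=1024/655 G=2048/1277] → run D
t=12: vr[B=1536/793 C=1024/335 D=4096/1991 E=512/263 F=1024/655 G=2048/1277] → run F
t=13: vr[B=1536/793 C=1024/335 D=4096/1991 E=512/263 G=2048/1277] → run G
t=14: vr[B=1536/793 C=1024/335 D=4096/1991 E=512/263 G=3072/1277] → run B
t=15: vr[B=2048/793 C=1024/335 D=4096/1991 E=512/263 G=3072/1277] → run E
t=16: vr[B=2048/793 C=1024/335 D=4096/1991 G=3072/1277] → run D
t=17: vr[B=2048/793 C=1024/335 D=5120/1991 G=3072/1277] → run G
t=18: vr[B=2048/793 C=1024/335 D=5120/1991 G=4096/1277] → run D
t=19: vr[B=2048/793 C=1024/335 D=6144/1991 G=4096/1277] → run B
t=20: vr[C=1024/335 D=6144/1991 G=4096/1277] → run C
t=21: vr[C=2048/335 D=6144/1991 G=4096/1277] → run D
t=22: vr[C=2048/335 D=7168/1991 G=4096/1277] → run G
t=23: vr[C=2048/335 D=7168/1991] → run D
t=24: vr[C=2048/335] → run C
t=25: vr[C=3072/335] → run C
t=26: vr[C=4096/335] → run C
t=27: vr[C=1024/67] → run C
t=28: (idle)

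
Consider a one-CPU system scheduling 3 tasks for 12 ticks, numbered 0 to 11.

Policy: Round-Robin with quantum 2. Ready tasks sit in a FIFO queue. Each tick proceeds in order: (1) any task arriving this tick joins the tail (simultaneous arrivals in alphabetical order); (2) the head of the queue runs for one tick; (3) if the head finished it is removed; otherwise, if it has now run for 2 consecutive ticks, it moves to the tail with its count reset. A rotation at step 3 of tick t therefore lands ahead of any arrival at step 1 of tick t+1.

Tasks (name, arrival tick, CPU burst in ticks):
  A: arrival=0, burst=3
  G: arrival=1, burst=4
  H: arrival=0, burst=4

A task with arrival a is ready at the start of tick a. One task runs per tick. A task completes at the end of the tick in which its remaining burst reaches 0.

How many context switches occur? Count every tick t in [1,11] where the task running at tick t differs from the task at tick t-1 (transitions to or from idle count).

context switches = 6

t=0: queue=[A,H] q_used=0 → run A
t=1: queue=[A,H,G] q_used=1 → run A
t=2: queue=[H,G,A] q_used=0 → run H
t=3: queue=[H,G,A] q_used=1 → run H
t=4: queue=[G,A,H] q_used=0 → run G
t=5: queue=[G,A,H] q_used=1 → run G
t=6: queue=[A,H,G] q_used=0 → run A
t=7: queue=[H,G] q_used=0 → run H
t=8: queue=[H,G] q_used=1 → run H
t=9: queue=[G] q_used=0 → run G
t=10: queue=[G] q_used=1 → run G
t=11: (idle)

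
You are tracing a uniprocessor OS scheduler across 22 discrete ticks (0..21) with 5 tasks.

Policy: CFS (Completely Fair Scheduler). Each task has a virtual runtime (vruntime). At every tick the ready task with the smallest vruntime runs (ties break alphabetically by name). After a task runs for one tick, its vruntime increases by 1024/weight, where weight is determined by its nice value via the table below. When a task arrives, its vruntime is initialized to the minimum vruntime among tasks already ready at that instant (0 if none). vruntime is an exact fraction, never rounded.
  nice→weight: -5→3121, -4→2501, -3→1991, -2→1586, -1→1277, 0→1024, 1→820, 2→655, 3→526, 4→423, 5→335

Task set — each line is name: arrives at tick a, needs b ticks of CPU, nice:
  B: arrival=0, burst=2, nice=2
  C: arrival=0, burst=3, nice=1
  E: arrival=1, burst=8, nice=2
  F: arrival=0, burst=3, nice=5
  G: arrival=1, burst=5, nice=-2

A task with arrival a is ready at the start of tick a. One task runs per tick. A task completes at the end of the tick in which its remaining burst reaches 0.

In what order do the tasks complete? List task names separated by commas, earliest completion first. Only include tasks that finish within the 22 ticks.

t=0: vr[B=0 C=0 F=0] → run B
t=1: vr[B=1024/655 C=0 E=0 F=0 G=0] → run C
t=2: vr[B=1024/655 C=256/205 E=0 F=0 G=0] → run E
t=3: vr[B=1024/655 C=256/205 E=1024/655 F=0 G=0] → run F
t=4: vr[B=1024/655 C=256/205 E=1024/655 F=1024/335 G=0] → run G
t=5: vr[B=1024/655 C=256/205 E=1024/655 F=1024/335 G=512/793] → run G
t=6: vr[B=1024/655 C=256/205 E=1024/655 F=1024/335 G=1024/793] → run C
t=7: vr[B=1024/655 C=512/205 E=1024/655 F=1024/335 G=1024/793] → run G
t=8: vr[B=1024/655 C=512/205 E=1024/655 F=1024/335 G=1536/793] → run B
t=9: vr[C=512/205 E=1024/655 F=1024/335 G=1536/793] → run E
t=10: vr[C=512/205 E=2048/655 F=1024/335 G=1536/793] → run G
t=11: vr[C=512/205 E=2048/655 F=1024/335 G=2048/793] → run C
t=12: vr[E=2048/655 F=1024/335 G=2048/793] → run G
t=13: vr[E=2048/655 F=1024/335] → run F
t=14: vr[E=2048/655 F=2048/335] → run E
t=15: vr[E=3072/655 F=2048/335] → run E
t=16: vr[E=4096/655 F=2048/335] → run F
t=17: vr[E=4096/655] → run E
t=18: vr[E=1024/131] → run E
t=19: vr[E=6144/655] → run E
t=20: vr[E=7168/655] → run E
t=21: (idle)

completion order = B, C, G, F, E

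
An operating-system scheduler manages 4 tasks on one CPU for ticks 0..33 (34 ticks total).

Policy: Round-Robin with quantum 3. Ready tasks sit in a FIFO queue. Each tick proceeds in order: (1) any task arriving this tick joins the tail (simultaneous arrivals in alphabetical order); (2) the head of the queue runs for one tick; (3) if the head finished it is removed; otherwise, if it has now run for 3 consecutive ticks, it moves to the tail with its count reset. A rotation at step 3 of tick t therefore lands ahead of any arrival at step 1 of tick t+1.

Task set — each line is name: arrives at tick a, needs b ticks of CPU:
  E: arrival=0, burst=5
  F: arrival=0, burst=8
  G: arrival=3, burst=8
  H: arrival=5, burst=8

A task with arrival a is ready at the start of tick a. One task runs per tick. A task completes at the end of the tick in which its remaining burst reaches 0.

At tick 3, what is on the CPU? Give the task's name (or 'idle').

running at tick 3 = F

t=0: queue=[E,F] q_used=0 → run E
t=1: queue=[E,F] q_used=1 → run E
t=2: queue=[E,F] q_used=2 → run E
t=3: queue=[F,E,G] q_used=0 → run F
t=4: queue=[F,E,G] q_used=1 → run F
t=5: queue=[F,E,G,H] q_used=2 → run F
t=6: queue=[E,G,H,F] q_used=0 → run E
t=7: queue=[E,G,H,F] q_used=1 → run E
t=8: queue=[G,H,F] q_used=0 → run G
t=9: queue=[G,H,F] q_used=1 → run G
t=10: queue=[G,H,F] q_used=2 → run G
t=11: queue=[H,F,G] q_used=0 → run H
t=12: queue=[H,F,G] q_used=1 → run H
t=13: queue=[H,F,G] q_used=2 → run H
t=14: queue=[F,G,H] q_used=0 → run F
t=15: queue=[F,G,H] q_used=1 → run F
t=16: queue=[F,G,H] q_used=2 → run F
t=17: queue=[G,H,F] q_used=0 → run G
t=18: queue=[G,H,F] q_used=1 → run G
t=19: queue=[G,H,F] q_used=2 → run G
t=20: queue=[H,F,G] q_used=0 → run H
t=21: queue=[H,F,G] q_used=1 → run H
t=22: queue=[H,F,G] q_used=2 → run H
t=23: queue=[F,G,H] q_used=0 → run F
t=24: queue=[F,G,H] q_used=1 → run F
t=25: queue=[G,H] q_used=0 → run G
t=26: queue=[G,H] q_used=1 → run G
t=27: queue=[H] q_used=0 → run H
t=28: queue=[H] q_used=1 → run H
t=29: (idle)
t=30: (idle)
t=31: (idle)
t=32: (idle)
t=33: (idle)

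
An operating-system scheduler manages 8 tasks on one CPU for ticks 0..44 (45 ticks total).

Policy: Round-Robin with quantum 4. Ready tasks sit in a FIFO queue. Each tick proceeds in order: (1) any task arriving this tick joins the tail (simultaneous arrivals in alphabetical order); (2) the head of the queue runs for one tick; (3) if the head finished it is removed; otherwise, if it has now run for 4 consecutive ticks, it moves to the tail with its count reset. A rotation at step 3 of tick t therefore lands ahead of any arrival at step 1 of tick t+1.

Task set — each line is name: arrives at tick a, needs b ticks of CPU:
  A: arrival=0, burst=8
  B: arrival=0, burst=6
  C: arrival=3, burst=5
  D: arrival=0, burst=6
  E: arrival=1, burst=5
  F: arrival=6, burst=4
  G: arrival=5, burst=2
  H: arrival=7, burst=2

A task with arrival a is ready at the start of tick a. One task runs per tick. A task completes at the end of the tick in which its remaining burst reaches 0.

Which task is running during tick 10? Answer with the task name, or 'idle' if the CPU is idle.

t=0: queue=[A,B,D] q_used=0 → run A
t=1: queue=[A,B,D,E] q_used=1 → run A
t=2: queue=[A,B,D,E] q_used=2 → run A
t=3: queue=[A,B,D,E,C] q_used=3 → run A
t=4: queue=[B,D,E,C,A] q_used=0 → run B
t=5: queue=[B,D,E,C,A,G] q_used=1 → run B
t=6: queue=[B,D,E,C,A,G,F] q_used=2 → run B
t=7: queue=[B,D,E,C,A,G,F,H] q_used=3 → run B
t=8: queue=[D,E,C,A,G,F,H,B] q_used=0 → run D
t=9: queue=[D,E,C,A,G,F,H,B] q_used=1 → run D
t=10: queue=[D,E,C,A,G,F,H,B] q_used=2 → run D
t=11: queue=[D,E,C,A,G,F,H,B] q_used=3 → run D
t=12: queue=[E,C,A,G,F,H,B,D] q_used=0 → run E
t=13: queue=[E,C,A,G,F,H,B,D] q_used=1 → run E
t=14: queue=[E,C,A,G,F,H,B,D] q_used=2 → run E
t=15: queue=[E,C,A,G,F,H,B,D] q_used=3 → run E
t=16: queue=[C,A,G,F,H,B,D,E] q_used=0 → run C
t=17: queue=[C,A,G,F,H,B,D,E] q_used=1 → run C
t=18: queue=[C,A,G,F,H,B,D,E] q_used=2 → run C
t=19: queue=[C,A,G,F,H,B,D,E] q_used=3 → run C
t=20: queue=[A,G,F,H,B,D,E,C] q_used=0 → run A
t=21: queue=[A,G,F,H,B,D,E,C] q_used=1 → run A
t=22: queue=[A,G,F,H,B,D,E,C] q_used=2 → run A
t=23: queue=[A,G,F,H,B,D,E,C] q_used=3 → run A
t=24: queue=[G,F,H,B,D,E,C] q_used=0 → run G
t=25: queue=[G,F,H,B,D,E,C] q_used=1 → run G
t=26: queue=[F,H,B,D,E,C] q_used=0 → run F
t=27: queue=[F,H,B,D,E,C] q_used=1 → run F
t=28: queue=[F,H,B,D,E,C] q_used=2 → run F
t=29: queue=[F,H,B,D,E,C] q_used=3 → run F
t=30: queue=[H,B,D,E,C] q_used=0 → run H
t=31: queue=[H,B,D,E,C] q_used=1 → run H
t=32: queue=[B,D,E,C] q_used=0 → run B
t=33: queue=[B,D,E,C] q_used=1 → run B
t=34: queue=[D,E,C] q_used=0 → run D
t=35: queue=[D,E,C] q_used=1 → run D
t=36: queue=[E,C] q_used=0 → run E
t=37: queue=[C] q_used=0 → run C
t=38: (idle)
t=39: (idle)
t=40: (idle)
t=41: (idle)
t=42: (idle)
t=43: (idle)
t=44: (idle)

running at tick 10 = D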